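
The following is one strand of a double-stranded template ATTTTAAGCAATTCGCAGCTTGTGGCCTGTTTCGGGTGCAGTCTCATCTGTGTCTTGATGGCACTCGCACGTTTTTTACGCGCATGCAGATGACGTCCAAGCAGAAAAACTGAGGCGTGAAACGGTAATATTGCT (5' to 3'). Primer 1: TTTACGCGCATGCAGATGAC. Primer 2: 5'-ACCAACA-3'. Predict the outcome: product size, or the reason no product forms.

No product — primer 2 has no binding site in the template.

Primer 2 (ACCAACA) does not match the top strand, and its reverse complement TGTTGGT does not match either.
With no annealing site for primer 2, no amplification occurs.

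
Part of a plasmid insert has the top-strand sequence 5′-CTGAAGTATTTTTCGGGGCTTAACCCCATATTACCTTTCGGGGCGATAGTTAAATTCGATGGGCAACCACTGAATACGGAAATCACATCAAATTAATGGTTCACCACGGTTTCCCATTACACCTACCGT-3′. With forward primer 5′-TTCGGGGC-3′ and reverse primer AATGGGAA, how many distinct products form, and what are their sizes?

Two products: 107 bp, 82 bp

The forward primer TTCGGGGC matches the top strand at positions 12–19, 37–44.
The reverse primer's reverse complement is TTCCCATT, matching at positions 111–118.
Each forward site pairs with the reverse site to give a product ending at position 118: sizes 107, 82 bp.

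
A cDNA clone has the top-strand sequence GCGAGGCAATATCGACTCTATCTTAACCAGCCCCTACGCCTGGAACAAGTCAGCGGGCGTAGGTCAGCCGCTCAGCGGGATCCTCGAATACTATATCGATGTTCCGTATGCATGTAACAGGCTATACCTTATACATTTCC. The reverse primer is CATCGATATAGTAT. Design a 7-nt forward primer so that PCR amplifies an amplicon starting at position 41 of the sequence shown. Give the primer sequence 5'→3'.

5'-TGGAACA-3'

The reverse primer's reverse complement ATACTATATCGATG matches the template at positions 88–101; the product starts at position 41.
The forward primer is identical to the top strand over positions 41–47: TGGAACA.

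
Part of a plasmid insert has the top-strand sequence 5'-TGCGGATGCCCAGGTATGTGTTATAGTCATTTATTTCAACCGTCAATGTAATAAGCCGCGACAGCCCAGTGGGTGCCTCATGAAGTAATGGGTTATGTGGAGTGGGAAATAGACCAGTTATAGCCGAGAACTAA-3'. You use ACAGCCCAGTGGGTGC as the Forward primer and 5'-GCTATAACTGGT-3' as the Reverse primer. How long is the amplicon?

64 bp

The forward primer matches the template at positions 61–76.
Reverse complement of the reverse primer: ACCAGTTATAGC. This occurs on the top strand at positions 113–124.
Amplicon spans positions 61–124: 64 bp.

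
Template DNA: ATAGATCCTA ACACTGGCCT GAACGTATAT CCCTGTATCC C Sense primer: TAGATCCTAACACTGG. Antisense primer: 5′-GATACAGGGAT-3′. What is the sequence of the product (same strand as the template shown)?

The forward primer matches the template at positions 2–17.
Reverse complement of the reverse primer: ATCCCTGTATC. This occurs on the top strand at positions 29–39.
The product is the template from position 2 through 39 (38 bp).

5'-TAGATCCTAACACTGGCCTGAACGTATATCCCTGTATC-3'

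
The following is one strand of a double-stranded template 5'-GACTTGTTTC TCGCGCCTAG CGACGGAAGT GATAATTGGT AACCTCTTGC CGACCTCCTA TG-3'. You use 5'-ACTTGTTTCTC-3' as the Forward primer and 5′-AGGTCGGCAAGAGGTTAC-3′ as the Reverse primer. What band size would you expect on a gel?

The forward primer matches the template at positions 2–12.
Taking the reverse complement of AGGTCGGCAAGAGGTTAC gives GTAACCTCTTGCCGACCT, found at positions 39–56 on the template; the primer anneals here to the top strand with its 3' end pointing upstream.
Amplicon spans positions 2–56: 55 bp.

55 bp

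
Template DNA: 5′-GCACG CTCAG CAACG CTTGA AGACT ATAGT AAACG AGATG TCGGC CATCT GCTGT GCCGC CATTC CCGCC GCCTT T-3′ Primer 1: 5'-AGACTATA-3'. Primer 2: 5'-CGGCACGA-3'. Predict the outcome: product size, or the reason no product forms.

No product — primer 2 has no binding site in the template.

Primer 2 (CGGCACGA) does not match the top strand, and its reverse complement TCGTGCCG does not match either.
With no annealing site for primer 2, no amplification occurs.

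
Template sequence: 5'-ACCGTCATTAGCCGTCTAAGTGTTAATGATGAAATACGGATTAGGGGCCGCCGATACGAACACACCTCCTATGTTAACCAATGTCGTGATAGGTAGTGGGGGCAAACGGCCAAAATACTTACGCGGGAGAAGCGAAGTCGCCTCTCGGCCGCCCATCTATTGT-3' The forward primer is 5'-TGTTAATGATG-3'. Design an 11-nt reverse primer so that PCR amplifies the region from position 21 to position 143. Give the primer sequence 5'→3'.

5'-AGGCGACTTCG-3'

The product's 3' end on the top strand is position 143.
The reverse primer anneals to the top strand over positions 133–143, i.e. to CGAAGTCGCCT.
Its sequence written 5'→3' is the reverse complement: AGGCGACTTCG.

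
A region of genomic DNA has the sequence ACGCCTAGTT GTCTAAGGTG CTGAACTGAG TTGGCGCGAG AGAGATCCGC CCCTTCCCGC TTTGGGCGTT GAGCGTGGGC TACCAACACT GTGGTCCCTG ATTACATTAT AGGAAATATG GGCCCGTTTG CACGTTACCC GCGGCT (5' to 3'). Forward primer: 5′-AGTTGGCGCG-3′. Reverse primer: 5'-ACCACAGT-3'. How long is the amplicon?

The forward primer matches the template at positions 29–38.
Taking the reverse complement of ACCACAGT gives ACTGTGGT, found at positions 88–95 on the template; the primer anneals here to the top strand with its 3' end pointing upstream.
Amplicon spans positions 29–95: 67 bp.

67 bp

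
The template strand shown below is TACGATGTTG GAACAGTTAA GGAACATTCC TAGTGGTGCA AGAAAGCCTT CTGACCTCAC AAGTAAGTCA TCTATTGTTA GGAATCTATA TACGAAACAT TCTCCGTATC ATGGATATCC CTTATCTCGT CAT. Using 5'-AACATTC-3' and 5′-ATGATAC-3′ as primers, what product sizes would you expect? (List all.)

90 bp, 17 bp

The forward primer AACATTC matches the top strand at positions 23–29, 96–102.
The reverse primer's reverse complement is GTATCAT, matching at positions 106–112.
Each forward site pairs with the reverse site to give a product ending at position 112: sizes 90, 17 bp.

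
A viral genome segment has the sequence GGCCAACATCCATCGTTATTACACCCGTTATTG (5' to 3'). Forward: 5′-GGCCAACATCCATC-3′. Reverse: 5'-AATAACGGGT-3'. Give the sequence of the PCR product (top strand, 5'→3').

Scanning the template, GGCCAACATCCATC occurs at positions 1–14; this primer anneals to the bottom strand there with its 3' end pointing downstream.
Taking the reverse complement of AATAACGGGT gives ACCCGTTATT, found at positions 23–32 on the template; the primer anneals here to the top strand with its 3' end pointing upstream.
The product is the template from position 1 through 32 (32 bp).

5'-GGCCAACATCCATCGTTATTACACCCGTTATT-3'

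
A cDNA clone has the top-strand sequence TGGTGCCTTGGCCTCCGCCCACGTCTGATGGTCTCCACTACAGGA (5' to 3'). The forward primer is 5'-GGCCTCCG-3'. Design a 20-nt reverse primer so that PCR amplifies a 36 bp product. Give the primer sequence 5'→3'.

The forward primer binds at positions 10–17, so a 36 bp product ends at position 10 + 36 − 1 = 45.
The reverse primer anneals to the top strand over positions 26–45, i.e. to TGATGGTCTCCACTACAGGA.
Its sequence written 5'→3' is the reverse complement: TCCTGTAGTGGAGACCATCA.

5'-TCCTGTAGTGGAGACCATCA-3'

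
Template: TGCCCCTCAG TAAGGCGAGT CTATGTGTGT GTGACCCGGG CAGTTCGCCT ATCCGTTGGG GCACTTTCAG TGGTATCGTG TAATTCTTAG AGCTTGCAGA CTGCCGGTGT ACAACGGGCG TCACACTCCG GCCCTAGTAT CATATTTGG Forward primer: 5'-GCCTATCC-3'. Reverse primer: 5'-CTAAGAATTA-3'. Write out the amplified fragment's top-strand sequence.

Forward primer GCCTATCC is found on the top strand at positions 47–54.
Taking the reverse complement of CTAAGAATTA gives TAATTCTTAG, found at positions 81–90 on the template; the primer anneals here to the top strand with its 3' end pointing upstream.
The product is the template from position 47 through 90 (44 bp).

5'-GCCTATCCGTTGGGGCACTTTCAGTGGTATCGTGTAATTCTTAG-3'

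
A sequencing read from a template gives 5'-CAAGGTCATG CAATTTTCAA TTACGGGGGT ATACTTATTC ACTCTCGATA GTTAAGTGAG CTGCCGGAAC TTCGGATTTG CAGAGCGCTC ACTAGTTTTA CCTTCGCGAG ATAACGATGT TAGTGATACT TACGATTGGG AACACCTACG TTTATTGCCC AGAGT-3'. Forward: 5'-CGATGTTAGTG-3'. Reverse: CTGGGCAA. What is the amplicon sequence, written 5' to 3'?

The forward primer matches the template at positions 115–125.
Taking the reverse complement of CTGGGCAA gives TTGCCCAG, found at positions 155–162 on the template; the primer anneals here to the top strand with its 3' end pointing upstream.
The product is the template from position 115 through 162 (48 bp).

5'-CGATGTTAGTGATACTTACGATTGGGAACACCTACGTTTATTGCCCAG-3'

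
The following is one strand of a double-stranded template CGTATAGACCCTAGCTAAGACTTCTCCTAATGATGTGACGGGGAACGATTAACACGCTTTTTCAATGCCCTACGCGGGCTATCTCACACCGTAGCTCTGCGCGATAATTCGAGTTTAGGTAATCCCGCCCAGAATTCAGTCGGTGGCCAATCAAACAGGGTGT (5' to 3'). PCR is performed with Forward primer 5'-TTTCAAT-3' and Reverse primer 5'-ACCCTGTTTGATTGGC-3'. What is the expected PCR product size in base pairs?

Scanning the template, TTTCAAT occurs at positions 60–66; this primer anneals to the bottom strand there with its 3' end pointing downstream.
Taking the reverse complement of ACCCTGTTTGATTGGC gives GCCAATCAAACAGGGT, found at positions 146–161 on the template; the primer anneals here to the top strand with its 3' end pointing upstream.
The product runs from position 60 to position 161, so its length is 161 − 60 + 1 = 102 bp.

102 bp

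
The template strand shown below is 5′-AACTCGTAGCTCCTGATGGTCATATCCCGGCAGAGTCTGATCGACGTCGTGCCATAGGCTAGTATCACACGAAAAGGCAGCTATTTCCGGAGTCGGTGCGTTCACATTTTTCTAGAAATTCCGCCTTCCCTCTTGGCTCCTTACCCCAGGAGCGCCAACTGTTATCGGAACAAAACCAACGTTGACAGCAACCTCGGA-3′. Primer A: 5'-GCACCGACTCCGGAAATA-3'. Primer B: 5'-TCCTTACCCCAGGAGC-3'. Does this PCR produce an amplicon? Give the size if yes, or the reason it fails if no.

No product — the primers' 3' ends point away from each other.

Primer A (GCACCGACTCCGGAAATA) has reverse complement TATTTCCGGAGTCGGTGC, which matches the top strand at positions 82–99; primer A anneals to the top strand there with its 3' end pointing upstream toward position 82.
Primer B (TCCTTACCCCAGGAGC) matches the top strand directly at positions 138–153; it anneals to the bottom strand with its 3' end pointing downstream toward position 153.
The 3' ends diverge (primer A extends toward position 1, primer B toward position 198), so the primers never converge on a shared product.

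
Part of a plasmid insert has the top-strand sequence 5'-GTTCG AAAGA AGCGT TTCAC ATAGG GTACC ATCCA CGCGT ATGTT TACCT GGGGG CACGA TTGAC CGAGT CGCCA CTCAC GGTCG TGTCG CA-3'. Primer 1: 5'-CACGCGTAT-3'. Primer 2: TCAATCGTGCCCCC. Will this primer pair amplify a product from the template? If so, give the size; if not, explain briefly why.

Primer 1 (CACGCGTAT) matches the top strand at positions 34–42; it acts as a forward primer.
Primer 2's reverse complement is GGGGGCACGATTGA, matching the top strand at positions 51–64; it acts as a reverse primer.
The 3' ends face each other across positions 34–64, giving a 31 bp product.

Yes — a 31 bp product.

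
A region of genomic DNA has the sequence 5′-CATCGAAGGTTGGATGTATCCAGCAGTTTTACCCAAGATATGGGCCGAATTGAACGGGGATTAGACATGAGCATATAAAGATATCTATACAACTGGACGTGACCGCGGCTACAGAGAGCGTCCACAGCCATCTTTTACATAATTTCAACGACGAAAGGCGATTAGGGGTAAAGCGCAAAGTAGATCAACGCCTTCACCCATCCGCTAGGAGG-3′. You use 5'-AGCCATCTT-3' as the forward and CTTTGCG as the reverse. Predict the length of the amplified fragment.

55 bp

Scanning the template, AGCCATCTT occurs at positions 126–134; this primer anneals to the bottom strand there with its 3' end pointing downstream.
Taking the reverse complement of CTTTGCG gives CGCAAAG, found at positions 174–180 on the template; the primer anneals here to the top strand with its 3' end pointing upstream.
Product length = (reverse-primer end) − (forward-primer start) + 1 = 180 − 126 + 1 = 55 bp.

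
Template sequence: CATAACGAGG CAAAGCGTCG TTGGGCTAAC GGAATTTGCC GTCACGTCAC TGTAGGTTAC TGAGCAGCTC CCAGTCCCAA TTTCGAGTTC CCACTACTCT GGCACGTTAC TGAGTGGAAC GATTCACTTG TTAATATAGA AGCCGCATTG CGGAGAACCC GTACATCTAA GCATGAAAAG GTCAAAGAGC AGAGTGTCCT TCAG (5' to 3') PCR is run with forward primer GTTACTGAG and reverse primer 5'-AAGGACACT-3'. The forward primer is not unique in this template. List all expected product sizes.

The forward primer GTTACTGAG matches the top strand at positions 56–64, 106–114.
The reverse primer's reverse complement is AGTGTCCTT, matching at positions 193–201.
Each forward site pairs with the reverse site to give a product ending at position 201: sizes 146, 96 bp.

146 bp, 96 bp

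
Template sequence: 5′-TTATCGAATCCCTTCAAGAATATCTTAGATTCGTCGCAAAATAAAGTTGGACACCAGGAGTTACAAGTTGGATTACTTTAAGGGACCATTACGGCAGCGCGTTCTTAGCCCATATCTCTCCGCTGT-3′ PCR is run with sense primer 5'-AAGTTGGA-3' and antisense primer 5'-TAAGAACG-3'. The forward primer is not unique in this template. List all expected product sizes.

64 bp, 43 bp

The forward primer AAGTTGGA matches the top strand at positions 44–51, 65–72.
The reverse primer's reverse complement is CGTTCTTA, matching at positions 100–107.
Each forward site pairs with the reverse site to give a product ending at position 107: sizes 64, 43 bp.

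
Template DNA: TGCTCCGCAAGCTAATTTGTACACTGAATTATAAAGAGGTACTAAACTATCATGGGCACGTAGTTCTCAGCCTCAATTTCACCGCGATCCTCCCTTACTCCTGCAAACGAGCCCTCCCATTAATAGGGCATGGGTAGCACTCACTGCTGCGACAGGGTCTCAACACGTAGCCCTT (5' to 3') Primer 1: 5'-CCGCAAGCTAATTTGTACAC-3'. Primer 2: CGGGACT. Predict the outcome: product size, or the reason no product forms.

Primer 2 (CGGGACT) does not match the top strand, and its reverse complement AGTCCCG does not match either.
With no annealing site for primer 2, no amplification occurs.

No product — primer 2 has no binding site in the template.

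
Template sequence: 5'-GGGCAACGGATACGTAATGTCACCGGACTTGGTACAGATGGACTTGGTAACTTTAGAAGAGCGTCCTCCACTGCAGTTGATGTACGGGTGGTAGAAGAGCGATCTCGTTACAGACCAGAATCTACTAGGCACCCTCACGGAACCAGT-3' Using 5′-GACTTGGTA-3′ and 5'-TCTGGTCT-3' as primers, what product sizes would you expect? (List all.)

94 bp, 79 bp

The forward primer GACTTGGTA matches the top strand at positions 26–34, 41–49.
The reverse primer's reverse complement is AGACCAGA, matching at positions 112–119.
Each forward site pairs with the reverse site to give a product ending at position 119: sizes 94, 79 bp.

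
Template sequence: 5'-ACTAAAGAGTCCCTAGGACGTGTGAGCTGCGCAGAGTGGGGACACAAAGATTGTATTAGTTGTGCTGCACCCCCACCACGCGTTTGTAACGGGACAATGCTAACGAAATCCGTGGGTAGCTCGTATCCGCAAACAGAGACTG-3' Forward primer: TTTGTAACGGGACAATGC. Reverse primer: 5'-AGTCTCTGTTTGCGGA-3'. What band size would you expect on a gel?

The forward primer matches the template at positions 83–100.
The reverse primer's reverse complement is TCCGCAAACAGAGACT, which matches the template at positions 126–141.
Amplicon spans positions 83–141: 59 bp.

59 bp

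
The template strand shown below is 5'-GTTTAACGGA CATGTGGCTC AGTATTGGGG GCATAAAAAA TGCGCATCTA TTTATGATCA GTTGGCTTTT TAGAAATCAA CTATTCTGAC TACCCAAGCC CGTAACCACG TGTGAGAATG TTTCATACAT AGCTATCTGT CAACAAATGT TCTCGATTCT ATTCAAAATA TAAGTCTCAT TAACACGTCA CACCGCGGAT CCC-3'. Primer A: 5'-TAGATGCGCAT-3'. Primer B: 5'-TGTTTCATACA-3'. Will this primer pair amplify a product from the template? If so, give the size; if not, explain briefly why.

No product — the primers' 3' ends point away from each other.

Primer A (TAGATGCGCAT) has reverse complement ATGCGCATCTA, which matches the top strand at positions 40–50; primer A anneals to the top strand there with its 3' end pointing upstream toward position 40.
Primer B (TGTTTCATACA) matches the top strand directly at positions 119–129; it anneals to the bottom strand with its 3' end pointing downstream toward position 129.
The 3' ends diverge (primer A extends toward position 1, primer B toward position 203), so the primers never converge on a shared product.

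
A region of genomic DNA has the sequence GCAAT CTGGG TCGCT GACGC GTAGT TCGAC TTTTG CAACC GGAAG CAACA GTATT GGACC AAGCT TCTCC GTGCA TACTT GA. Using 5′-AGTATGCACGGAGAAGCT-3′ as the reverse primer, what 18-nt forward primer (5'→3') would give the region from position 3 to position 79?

5'-AATCTGGGTCGCTGACGC-3'

The reverse primer's reverse complement AGCTTCTCCGTGCATACT matches the template at positions 62–79; the product starts at position 3.
The forward primer is identical to the top strand over positions 3–20: AATCTGGGTCGCTGACGC.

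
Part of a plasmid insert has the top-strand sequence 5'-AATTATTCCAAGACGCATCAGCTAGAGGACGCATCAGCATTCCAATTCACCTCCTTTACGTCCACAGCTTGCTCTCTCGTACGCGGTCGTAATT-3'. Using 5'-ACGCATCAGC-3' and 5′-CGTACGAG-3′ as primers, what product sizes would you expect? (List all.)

71 bp, 55 bp

The forward primer ACGCATCAGC matches the top strand at positions 13–22, 29–38.
The reverse primer's reverse complement is CTCGTACG, matching at positions 76–83.
Each forward site pairs with the reverse site to give a product ending at position 83: sizes 71, 55 bp.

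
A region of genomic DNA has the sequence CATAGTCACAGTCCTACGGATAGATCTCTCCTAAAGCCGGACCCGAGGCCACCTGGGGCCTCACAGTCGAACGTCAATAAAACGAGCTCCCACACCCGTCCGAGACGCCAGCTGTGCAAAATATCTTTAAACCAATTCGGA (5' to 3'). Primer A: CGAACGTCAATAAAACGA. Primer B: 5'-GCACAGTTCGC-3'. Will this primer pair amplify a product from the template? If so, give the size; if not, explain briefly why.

No product — primer B has no binding site in the template.

Primer B (GCACAGTTCGC) does not match the top strand, and its reverse complement GCGAACTGTGC does not match either.
With no annealing site for primer B, no amplification occurs.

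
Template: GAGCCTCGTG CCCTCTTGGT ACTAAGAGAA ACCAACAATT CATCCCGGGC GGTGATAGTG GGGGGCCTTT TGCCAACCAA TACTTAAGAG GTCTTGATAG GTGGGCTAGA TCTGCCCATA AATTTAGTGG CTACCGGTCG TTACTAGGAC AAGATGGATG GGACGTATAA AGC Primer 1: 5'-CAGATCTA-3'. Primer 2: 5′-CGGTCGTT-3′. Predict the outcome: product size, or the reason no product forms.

No product — the primers' 3' ends point away from each other.

Primer 1 (CAGATCTA) has reverse complement TAGATCTG, which matches the top strand at positions 107–114; primer 1 anneals to the top strand there with its 3' end pointing upstream toward position 107.
Primer 2 (CGGTCGTT) matches the top strand directly at positions 135–142; it anneals to the bottom strand with its 3' end pointing downstream toward position 142.
The 3' ends diverge (primer 1 extends toward position 1, primer 2 toward position 173), so the primers never converge on a shared product.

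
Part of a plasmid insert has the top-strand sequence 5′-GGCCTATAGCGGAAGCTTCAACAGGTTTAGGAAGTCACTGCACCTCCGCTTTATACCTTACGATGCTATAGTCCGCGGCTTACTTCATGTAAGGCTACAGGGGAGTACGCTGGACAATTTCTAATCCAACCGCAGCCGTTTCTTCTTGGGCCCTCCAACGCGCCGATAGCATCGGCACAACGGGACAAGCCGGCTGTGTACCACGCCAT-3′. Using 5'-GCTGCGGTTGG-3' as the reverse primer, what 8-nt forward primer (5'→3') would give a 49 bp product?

The reverse primer's reverse complement CCAACCGCAGC matches the template at positions 126–136, so the product ends at position 136.
A 49 bp product then starts at position 136 − 49 + 1 = 88.
The forward primer is identical to the top strand there: TGTAAGGC.

5'-TGTAAGGC-3'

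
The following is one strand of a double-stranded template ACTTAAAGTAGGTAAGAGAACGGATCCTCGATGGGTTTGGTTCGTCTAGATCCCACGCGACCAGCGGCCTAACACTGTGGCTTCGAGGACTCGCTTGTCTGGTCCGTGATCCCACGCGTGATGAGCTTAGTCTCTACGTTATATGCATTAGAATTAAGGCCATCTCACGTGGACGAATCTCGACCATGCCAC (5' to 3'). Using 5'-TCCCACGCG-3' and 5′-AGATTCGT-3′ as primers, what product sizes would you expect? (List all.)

The forward primer TCCCACGCG matches the top strand at positions 51–59, 110–118.
The reverse primer's reverse complement is ACGAATCT, matching at positions 173–180.
Each forward site pairs with the reverse site to give a product ending at position 180: sizes 130, 71 bp.

130 bp, 71 bp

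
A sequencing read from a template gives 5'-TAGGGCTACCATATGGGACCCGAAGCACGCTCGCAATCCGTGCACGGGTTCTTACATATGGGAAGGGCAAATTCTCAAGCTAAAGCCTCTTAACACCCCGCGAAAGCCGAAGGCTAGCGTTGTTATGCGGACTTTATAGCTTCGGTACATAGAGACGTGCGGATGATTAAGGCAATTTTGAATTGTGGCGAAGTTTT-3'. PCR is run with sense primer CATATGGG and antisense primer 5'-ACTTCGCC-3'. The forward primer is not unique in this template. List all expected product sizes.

The forward primer CATATGGG matches the top strand at positions 10–17, 55–62.
The reverse primer's reverse complement is GGCGAAGT, matching at positions 187–194.
Each forward site pairs with the reverse site to give a product ending at position 194: sizes 185, 140 bp.

185 bp, 140 bp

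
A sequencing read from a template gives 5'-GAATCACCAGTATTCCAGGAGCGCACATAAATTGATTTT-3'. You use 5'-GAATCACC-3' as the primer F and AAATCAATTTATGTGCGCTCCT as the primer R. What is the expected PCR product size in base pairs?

Scanning the template, GAATCACC occurs at positions 1–8; this primer anneals to the bottom strand there with its 3' end pointing downstream.
The reverse primer's reverse complement is AGGAGCGCACATAAATTGATTT, which matches the template at positions 17–38.
The product runs from position 1 to position 38, so its length is 38 − 1 + 1 = 38 bp.

38 bp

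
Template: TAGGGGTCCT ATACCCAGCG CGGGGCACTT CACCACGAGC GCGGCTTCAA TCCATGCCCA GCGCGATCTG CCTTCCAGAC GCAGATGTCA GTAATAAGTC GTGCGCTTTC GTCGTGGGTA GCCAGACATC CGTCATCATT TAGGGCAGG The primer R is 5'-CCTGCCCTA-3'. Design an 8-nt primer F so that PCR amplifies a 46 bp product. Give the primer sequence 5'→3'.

The reverse primer's reverse complement TAGGGCAGG matches the template at positions 141–149, so the product ends at position 149.
A 46 bp product then starts at position 149 − 46 + 1 = 104.
The forward primer is identical to the top strand there: CGCTTTCG.

5'-CGCTTTCG-3'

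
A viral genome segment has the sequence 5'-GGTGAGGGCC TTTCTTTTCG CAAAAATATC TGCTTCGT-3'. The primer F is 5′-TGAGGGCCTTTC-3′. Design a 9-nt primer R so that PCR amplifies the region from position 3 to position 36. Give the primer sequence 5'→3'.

5'-GAAGCAGAT-3'

The product's 3' end on the top strand is position 36.
The reverse primer anneals to the top strand over positions 28–36, i.e. to ATCTGCTTC.
Its sequence written 5'→3' is the reverse complement: GAAGCAGAT.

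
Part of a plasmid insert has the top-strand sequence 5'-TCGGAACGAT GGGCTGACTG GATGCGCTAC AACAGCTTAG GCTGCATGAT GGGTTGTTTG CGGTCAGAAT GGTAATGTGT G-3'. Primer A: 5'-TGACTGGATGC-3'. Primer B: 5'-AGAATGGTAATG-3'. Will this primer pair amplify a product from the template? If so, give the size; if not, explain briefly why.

No product — both primers anneal to the same strand and extend in the same direction.

Primer A (TGACTGGATGC) matches the top strand at positions 15–25 (3' end points downstream).
Primer B (AGAATGGTAATG) also matches the top strand directly, at positions 66–77 — its reverse complement CATTACCATTCT is not present.
Both primers anneal to the bottom strand with 3' ends pointing the same way, so neither can prime synthesis back toward the other.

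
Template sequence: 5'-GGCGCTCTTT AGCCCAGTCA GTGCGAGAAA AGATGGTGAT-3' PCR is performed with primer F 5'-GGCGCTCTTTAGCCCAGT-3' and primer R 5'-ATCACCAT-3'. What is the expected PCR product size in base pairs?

The forward primer matches the template at positions 1–18.
The reverse primer's reverse complement is ATGGTGAT, which matches the template at positions 33–40.
Amplicon spans positions 1–40: 40 bp.

40 bp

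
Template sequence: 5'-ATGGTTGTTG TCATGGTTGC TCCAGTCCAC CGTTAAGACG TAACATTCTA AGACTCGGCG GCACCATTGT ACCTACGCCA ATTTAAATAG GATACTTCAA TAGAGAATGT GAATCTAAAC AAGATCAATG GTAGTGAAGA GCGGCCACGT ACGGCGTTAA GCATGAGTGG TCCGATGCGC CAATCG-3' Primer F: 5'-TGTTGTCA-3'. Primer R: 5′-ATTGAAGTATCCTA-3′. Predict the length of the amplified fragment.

96 bp

Forward primer TGTTGTCA is found on the top strand at positions 6–13.
The reverse primer's reverse complement is TAGGATACTTCAAT, which matches the template at positions 88–101.
Product length = (reverse-primer end) − (forward-primer start) + 1 = 101 − 6 + 1 = 96 bp.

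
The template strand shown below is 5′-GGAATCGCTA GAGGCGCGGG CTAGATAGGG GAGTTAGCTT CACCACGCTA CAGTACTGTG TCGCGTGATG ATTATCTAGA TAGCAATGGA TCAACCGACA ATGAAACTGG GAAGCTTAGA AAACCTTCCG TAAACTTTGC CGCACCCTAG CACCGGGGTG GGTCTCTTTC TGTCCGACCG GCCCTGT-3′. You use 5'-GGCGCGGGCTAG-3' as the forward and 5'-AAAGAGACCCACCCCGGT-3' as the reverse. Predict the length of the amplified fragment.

157 bp

The forward primer matches the template at positions 13–24.
Reverse complement of the reverse primer: ACCGGGGTGGGTCTCTTT. This occurs on the top strand at positions 152–169.
The product runs from position 13 to position 169, so its length is 169 − 13 + 1 = 157 bp.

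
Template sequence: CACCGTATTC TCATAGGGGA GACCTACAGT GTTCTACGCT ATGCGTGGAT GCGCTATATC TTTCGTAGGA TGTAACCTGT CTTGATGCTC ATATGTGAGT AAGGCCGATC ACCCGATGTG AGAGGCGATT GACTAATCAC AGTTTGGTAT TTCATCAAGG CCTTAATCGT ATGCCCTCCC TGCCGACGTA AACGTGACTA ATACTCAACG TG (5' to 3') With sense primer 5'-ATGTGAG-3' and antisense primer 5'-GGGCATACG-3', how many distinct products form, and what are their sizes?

The forward primer ATGTGAG matches the top strand at positions 93–99, 116–122.
The reverse primer's reverse complement is CGTATGCCC, matching at positions 168–176.
Each forward site pairs with the reverse site to give a product ending at position 176: sizes 84, 61 bp.

Two products: 84 bp, 61 bp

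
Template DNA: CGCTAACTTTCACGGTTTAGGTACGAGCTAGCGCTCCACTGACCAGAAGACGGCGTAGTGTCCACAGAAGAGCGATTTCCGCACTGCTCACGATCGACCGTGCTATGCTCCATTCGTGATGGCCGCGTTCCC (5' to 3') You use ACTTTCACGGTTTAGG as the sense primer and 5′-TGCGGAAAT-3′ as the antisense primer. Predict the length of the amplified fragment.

Scanning the template, ACTTTCACGGTTTAGG occurs at positions 6–21; this primer anneals to the bottom strand there with its 3' end pointing downstream.
Reverse complement of the reverse primer: ATTTCCGCA. This occurs on the top strand at positions 75–83.
The product runs from position 6 to position 83, so its length is 83 − 6 + 1 = 78 bp.

78 bp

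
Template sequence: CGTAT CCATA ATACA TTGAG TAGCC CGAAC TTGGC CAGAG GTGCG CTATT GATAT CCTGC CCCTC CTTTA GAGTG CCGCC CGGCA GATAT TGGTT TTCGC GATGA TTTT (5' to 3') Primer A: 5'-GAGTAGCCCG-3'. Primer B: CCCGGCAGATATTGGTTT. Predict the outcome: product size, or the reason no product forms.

No product — both primers anneal to the same strand and extend in the same direction.

Primer A (GAGTAGCCCG) matches the top strand at positions 18–27 (3' end points downstream).
Primer B (CCCGGCAGATATTGGTTT) also matches the top strand directly, at positions 79–96 — its reverse complement AAACCAATATCTGCCGGG is not present.
Both primers anneal to the bottom strand with 3' ends pointing the same way, so neither can prime synthesis back toward the other.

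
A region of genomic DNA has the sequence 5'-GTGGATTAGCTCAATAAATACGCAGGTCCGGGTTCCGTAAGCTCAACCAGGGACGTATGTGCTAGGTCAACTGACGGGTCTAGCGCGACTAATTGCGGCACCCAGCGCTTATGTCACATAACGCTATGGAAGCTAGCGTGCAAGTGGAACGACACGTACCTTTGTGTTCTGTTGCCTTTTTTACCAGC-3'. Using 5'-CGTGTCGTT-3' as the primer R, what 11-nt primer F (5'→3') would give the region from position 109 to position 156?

5'-TTATGTCACAT-3'

The reverse primer's reverse complement AACGACACG matches the template at positions 148–156; the product starts at position 109.
The forward primer is identical to the top strand over positions 109–119: TTATGTCACAT.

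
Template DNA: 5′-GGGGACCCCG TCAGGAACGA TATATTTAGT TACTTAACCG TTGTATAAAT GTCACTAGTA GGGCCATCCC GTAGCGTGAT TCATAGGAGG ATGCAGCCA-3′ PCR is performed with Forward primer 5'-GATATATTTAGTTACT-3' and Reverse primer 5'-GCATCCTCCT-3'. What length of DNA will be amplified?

Scanning the template, GATATATTTAGTTACT occurs at positions 19–34; this primer anneals to the bottom strand there with its 3' end pointing downstream.
Reverse complement of the reverse primer: AGGAGGATGC. This occurs on the top strand at positions 85–94.
Product length = (reverse-primer end) − (forward-primer start) + 1 = 94 − 19 + 1 = 76 bp.

76 bp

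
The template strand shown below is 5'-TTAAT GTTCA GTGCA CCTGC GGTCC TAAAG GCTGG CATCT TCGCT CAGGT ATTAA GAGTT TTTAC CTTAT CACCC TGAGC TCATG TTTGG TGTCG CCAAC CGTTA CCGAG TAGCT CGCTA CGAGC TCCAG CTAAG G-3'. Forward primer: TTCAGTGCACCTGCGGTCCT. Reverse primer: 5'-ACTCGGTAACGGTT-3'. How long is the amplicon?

Forward primer TTCAGTGCACCTGCGGTCCT is found on the top strand at positions 7–26.
Reverse complement of the reverse primer: AACCGTTACCGAGT. This occurs on the top strand at positions 98–111.
Product length = (reverse-primer end) − (forward-primer start) + 1 = 111 − 7 + 1 = 105 bp.

105 bp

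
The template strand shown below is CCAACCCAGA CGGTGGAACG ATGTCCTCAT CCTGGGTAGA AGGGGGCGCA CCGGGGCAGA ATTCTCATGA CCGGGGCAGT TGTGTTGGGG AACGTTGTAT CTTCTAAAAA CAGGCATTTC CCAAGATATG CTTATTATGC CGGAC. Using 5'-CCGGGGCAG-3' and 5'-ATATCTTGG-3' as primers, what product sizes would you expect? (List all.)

79 bp, 59 bp

The forward primer CCGGGGCAG matches the top strand at positions 51–59, 71–79.
The reverse primer's reverse complement is CCAAGATAT, matching at positions 121–129.
Each forward site pairs with the reverse site to give a product ending at position 129: sizes 79, 59 bp.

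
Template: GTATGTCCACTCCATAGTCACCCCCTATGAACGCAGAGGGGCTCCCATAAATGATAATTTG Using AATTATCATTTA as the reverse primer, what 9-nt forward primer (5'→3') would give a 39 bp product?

5'-CCCCCTATG-3'

The reverse primer's reverse complement TAAATGATAATT matches the template at positions 48–59, so the product ends at position 59.
A 39 bp product then starts at position 59 − 39 + 1 = 21.
The forward primer is identical to the top strand there: CCCCCTATG.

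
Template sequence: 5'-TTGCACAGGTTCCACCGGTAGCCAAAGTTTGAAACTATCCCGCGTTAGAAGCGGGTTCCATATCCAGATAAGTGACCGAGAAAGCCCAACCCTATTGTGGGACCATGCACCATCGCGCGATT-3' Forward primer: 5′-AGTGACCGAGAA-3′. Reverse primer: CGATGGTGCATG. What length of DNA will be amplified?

Forward primer AGTGACCGAGAA is found on the top strand at positions 71–82.
The reverse primer's reverse complement is CATGCACCATCG, which matches the template at positions 104–115.
The product runs from position 71 to position 115, so its length is 115 − 71 + 1 = 45 bp.

45 bp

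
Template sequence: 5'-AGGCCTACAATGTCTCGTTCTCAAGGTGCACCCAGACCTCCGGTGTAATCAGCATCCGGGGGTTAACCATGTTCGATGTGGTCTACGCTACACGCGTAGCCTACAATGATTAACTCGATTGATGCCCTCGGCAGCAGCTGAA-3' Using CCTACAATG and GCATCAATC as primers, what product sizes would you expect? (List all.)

The forward primer CCTACAATG matches the top strand at positions 4–12, 100–108.
The reverse primer's reverse complement is GATTGATGC, matching at positions 117–125.
Each forward site pairs with the reverse site to give a product ending at position 125: sizes 122, 26 bp.

122 bp, 26 bp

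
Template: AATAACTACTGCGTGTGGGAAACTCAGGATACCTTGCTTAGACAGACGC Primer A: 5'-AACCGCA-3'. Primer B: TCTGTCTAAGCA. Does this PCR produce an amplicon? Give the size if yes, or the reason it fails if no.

Primer A (AACCGCA) does not match the top strand, and its reverse complement TGCGGTT does not match either.
With no annealing site for primer A, no amplification occurs.

No product — primer A has no binding site in the template.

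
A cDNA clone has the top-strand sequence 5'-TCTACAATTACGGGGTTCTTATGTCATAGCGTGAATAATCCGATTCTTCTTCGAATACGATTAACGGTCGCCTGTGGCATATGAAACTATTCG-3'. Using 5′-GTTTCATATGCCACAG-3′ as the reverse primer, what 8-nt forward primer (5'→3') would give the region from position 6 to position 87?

5'-AATTACGG-3'

The reverse primer's reverse complement CTGTGGCATATGAAAC matches the template at positions 72–87; the product starts at position 6.
The forward primer is identical to the top strand over positions 6–13: AATTACGG.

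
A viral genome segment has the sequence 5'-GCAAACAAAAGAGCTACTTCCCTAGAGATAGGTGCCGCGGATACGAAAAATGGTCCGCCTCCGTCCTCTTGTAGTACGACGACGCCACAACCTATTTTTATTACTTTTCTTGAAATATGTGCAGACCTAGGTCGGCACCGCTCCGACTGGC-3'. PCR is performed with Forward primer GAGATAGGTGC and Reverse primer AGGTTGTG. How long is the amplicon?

The forward primer matches the template at positions 25–35.
The reverse primer's reverse complement is CACAACCT, which matches the template at positions 86–93.
Product length = (reverse-primer end) − (forward-primer start) + 1 = 93 − 25 + 1 = 69 bp.

69 bp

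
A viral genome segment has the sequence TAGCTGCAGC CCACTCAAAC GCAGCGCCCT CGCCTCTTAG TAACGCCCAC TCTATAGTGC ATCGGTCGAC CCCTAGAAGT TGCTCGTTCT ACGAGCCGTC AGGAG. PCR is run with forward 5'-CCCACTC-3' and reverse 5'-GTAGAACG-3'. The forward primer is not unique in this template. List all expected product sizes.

The forward primer CCCACTC matches the top strand at positions 10–16, 46–52.
The reverse primer's reverse complement is CGTTCTAC, matching at positions 85–92.
Each forward site pairs with the reverse site to give a product ending at position 92: sizes 83, 47 bp.

83 bp, 47 bp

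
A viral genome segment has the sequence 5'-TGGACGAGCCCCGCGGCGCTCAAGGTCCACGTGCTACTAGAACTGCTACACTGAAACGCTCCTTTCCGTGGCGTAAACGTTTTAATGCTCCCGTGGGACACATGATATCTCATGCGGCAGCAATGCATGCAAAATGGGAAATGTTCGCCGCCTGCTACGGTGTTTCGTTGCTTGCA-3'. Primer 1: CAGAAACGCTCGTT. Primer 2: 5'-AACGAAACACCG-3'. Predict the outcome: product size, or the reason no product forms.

No product — primer 1 has no binding site in the template.

Primer 1 (CAGAAACGCTCGTT) does not match the top strand, and its reverse complement AACGAGCGTTTCTG does not match either.
With no annealing site for primer 1, no amplification occurs.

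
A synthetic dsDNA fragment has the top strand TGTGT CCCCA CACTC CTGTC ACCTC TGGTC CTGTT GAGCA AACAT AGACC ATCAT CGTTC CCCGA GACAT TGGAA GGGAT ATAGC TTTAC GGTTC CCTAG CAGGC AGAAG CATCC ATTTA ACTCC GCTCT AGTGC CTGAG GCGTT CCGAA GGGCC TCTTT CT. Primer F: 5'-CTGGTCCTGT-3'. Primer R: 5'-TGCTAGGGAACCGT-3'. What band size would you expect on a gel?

Forward primer CTGGTCCTGT is found on the top strand at positions 25–34.
Reverse complement of the reverse primer: ACGGTTCCCTAGCA. This occurs on the top strand at positions 89–102.
The product runs from position 25 to position 102, so its length is 102 − 25 + 1 = 78 bp.

78 bp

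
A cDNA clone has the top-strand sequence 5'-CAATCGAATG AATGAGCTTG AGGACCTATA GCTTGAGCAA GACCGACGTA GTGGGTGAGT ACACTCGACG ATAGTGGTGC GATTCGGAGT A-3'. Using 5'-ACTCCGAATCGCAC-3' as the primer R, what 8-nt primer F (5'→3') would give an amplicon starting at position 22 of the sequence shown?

5'-GGACCTAT-3'

The reverse primer's reverse complement GTGCGATTCGGAGT matches the template at positions 77–90; the product starts at position 22.
The forward primer is identical to the top strand over positions 22–29: GGACCTAT.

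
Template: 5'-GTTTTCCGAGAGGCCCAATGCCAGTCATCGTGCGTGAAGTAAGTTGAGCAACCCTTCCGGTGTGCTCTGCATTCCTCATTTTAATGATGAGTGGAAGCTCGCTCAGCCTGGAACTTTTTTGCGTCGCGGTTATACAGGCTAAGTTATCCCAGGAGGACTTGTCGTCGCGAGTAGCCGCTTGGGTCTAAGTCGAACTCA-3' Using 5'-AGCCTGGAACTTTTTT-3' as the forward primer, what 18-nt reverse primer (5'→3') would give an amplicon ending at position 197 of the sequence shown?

5'-GAGTTCGACTTAGACCCA-3'

The forward primer binds at positions 105–120; the product's 3' end on the top strand is position 197.
The reverse primer anneals to the top strand over positions 180–197, i.e. to TGGGTCTAAGTCGAACTC.
Its sequence written 5'→3' is the reverse complement: GAGTTCGACTTAGACCCA.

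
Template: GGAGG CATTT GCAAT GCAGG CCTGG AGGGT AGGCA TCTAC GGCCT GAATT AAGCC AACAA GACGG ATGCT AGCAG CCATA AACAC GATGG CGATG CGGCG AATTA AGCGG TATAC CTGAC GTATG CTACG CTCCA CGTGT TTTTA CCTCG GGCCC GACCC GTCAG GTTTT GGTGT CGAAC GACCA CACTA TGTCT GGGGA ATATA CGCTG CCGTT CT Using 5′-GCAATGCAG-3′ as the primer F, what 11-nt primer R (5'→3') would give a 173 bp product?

5'-GTCGTTCGACA-3'

The forward primer binds at positions 11–19, so a 173 bp product ends at position 11 + 173 − 1 = 183.
The reverse primer anneals to the top strand over positions 173–183, i.e. to TGTCGAACGAC.
Its sequence written 5'→3' is the reverse complement: GTCGTTCGACA.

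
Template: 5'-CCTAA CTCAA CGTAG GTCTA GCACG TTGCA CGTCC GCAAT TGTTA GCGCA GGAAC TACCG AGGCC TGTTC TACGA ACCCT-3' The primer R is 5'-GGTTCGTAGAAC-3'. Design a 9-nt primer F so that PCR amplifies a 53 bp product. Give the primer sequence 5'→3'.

The reverse primer's reverse complement GTTCTACGAACC matches the template at positions 67–78, so the product ends at position 78.
A 53 bp product then starts at position 78 − 53 + 1 = 26.
The forward primer is identical to the top strand there: TTGCACGTC.

5'-TTGCACGTC-3'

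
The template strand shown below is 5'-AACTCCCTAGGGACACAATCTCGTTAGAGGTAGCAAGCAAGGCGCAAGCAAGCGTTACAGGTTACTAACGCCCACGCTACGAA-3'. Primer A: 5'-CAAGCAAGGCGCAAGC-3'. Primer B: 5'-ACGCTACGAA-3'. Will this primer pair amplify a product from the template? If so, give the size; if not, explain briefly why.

No product — both primers anneal to the same strand and extend in the same direction.

Primer A (CAAGCAAGGCGCAAGC) matches the top strand at positions 34–49 (3' end points downstream).
Primer B (ACGCTACGAA) also matches the top strand directly, at positions 74–83 — its reverse complement TTCGTAGCGT is not present.
Both primers anneal to the bottom strand with 3' ends pointing the same way, so neither can prime synthesis back toward the other.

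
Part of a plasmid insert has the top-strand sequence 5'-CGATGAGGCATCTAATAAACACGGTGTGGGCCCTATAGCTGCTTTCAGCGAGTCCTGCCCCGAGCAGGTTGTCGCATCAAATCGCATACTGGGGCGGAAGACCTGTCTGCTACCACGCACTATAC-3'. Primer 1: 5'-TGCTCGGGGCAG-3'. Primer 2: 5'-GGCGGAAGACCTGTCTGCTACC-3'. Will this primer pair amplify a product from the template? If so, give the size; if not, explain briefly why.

Primer 1 (TGCTCGGGGCAG) has reverse complement CTGCCCCGAGCA, which matches the top strand at positions 55–66; primer 1 anneals to the top strand there with its 3' end pointing upstream toward position 55.
Primer 2 (GGCGGAAGACCTGTCTGCTACC) matches the top strand directly at positions 93–114; it anneals to the bottom strand with its 3' end pointing downstream toward position 114.
The 3' ends diverge (primer 1 extends toward position 1, primer 2 toward position 125), so the primers never converge on a shared product.

No product — the primers' 3' ends point away from each other.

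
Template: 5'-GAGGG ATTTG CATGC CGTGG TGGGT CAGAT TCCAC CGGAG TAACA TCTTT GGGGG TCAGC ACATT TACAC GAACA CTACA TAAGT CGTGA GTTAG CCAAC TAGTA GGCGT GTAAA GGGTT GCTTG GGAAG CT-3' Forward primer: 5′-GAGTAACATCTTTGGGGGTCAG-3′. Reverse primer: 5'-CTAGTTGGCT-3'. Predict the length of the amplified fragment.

66 bp

Scanning the template, GAGTAACATCTTTGGGGGTCAG occurs at positions 38–59; this primer anneals to the bottom strand there with its 3' end pointing downstream.
Taking the reverse complement of CTAGTTGGCT gives AGCCAACTAG, found at positions 94–103 on the template; the primer anneals here to the top strand with its 3' end pointing upstream.
Amplicon spans positions 38–103: 66 bp.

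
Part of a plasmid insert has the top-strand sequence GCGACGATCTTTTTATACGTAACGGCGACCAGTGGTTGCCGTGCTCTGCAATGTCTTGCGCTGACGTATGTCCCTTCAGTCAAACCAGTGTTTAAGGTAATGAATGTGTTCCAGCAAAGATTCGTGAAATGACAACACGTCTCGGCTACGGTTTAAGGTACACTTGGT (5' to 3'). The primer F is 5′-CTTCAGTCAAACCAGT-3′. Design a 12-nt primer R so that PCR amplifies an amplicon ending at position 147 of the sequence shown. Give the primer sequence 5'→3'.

5'-AGCCGAGACGTG-3'

The forward primer binds at positions 74–89; the product's 3' end on the top strand is position 147.
The reverse primer anneals to the top strand over positions 136–147, i.e. to CACGTCTCGGCT.
Its sequence written 5'→3' is the reverse complement: AGCCGAGACGTG.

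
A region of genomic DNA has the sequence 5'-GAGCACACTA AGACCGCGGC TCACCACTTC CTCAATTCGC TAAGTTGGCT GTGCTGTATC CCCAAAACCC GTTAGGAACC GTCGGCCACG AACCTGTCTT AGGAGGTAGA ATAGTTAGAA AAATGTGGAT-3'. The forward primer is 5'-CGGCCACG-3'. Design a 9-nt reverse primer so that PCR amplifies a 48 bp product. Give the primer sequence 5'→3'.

The forward primer binds at positions 83–90, so a 48 bp product ends at position 83 + 48 − 1 = 130.
The reverse primer anneals to the top strand over positions 122–130, i.e. to AATGTGGAT.
Its sequence written 5'→3' is the reverse complement: ATCCACATT.

5'-ATCCACATT-3'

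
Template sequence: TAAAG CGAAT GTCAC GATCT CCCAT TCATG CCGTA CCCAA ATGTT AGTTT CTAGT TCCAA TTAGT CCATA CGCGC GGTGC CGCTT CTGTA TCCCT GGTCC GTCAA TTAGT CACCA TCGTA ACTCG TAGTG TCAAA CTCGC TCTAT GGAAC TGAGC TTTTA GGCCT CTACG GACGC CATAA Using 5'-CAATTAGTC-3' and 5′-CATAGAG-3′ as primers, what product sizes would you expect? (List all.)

89 bp, 44 bp

The forward primer CAATTAGTC matches the top strand at positions 58–66, 103–111.
The reverse primer's reverse complement is CTCTATG, matching at positions 140–146.
Each forward site pairs with the reverse site to give a product ending at position 146: sizes 89, 44 bp.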